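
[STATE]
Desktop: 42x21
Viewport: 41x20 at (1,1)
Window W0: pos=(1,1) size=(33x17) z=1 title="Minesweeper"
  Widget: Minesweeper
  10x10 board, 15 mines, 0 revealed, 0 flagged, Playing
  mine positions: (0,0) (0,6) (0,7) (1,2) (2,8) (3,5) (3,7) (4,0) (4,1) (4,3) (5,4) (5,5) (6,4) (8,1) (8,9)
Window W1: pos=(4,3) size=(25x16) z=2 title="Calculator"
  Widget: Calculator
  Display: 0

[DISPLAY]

┏━━━━━━━━━━━━━━━━━━━━━━━━━━━━━━━┓        
┃ Minesweeper                   ┃        
┠──┏━━━━━━━━━━━━━━━━━━━━━━━┓────┨        
┃■■┃ Calculator            ┃    ┃        
┃■■┠───────────────────────┨    ┃        
┃■■┃                      0┃    ┃        
┃■■┃┌───┬───┬───┬───┐      ┃    ┃        
┃■■┃│ 7 │ 8 │ 9 │ ÷ │      ┃    ┃        
┃■■┃├───┼───┼───┼───┤      ┃    ┃        
┃■■┃│ 4 │ 5 │ 6 │ × │      ┃    ┃        
┃■■┃├───┼───┼───┼───┤      ┃    ┃        
┃■■┃│ 1 │ 2 │ 3 │ - │      ┃    ┃        
┃■■┃├───┼───┼───┼───┤      ┃    ┃        
┃  ┃│ 0 │ . │ = │ + │      ┃    ┃        
┃  ┃├───┼───┼───┼───┤      ┃    ┃        
┃  ┃│ C │ MC│ MR│ M+│      ┃    ┃        
┗━━┃└───┴───┴───┴───┘      ┃━━━━┛        
   ┗━━━━━━━━━━━━━━━━━━━━━━━┛             
                                         
                                         


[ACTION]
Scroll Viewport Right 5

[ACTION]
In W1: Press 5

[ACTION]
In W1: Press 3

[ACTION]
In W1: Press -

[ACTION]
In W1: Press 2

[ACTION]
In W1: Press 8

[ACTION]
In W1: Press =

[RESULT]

┏━━━━━━━━━━━━━━━━━━━━━━━━━━━━━━━┓        
┃ Minesweeper                   ┃        
┠──┏━━━━━━━━━━━━━━━━━━━━━━━┓────┨        
┃■■┃ Calculator            ┃    ┃        
┃■■┠───────────────────────┨    ┃        
┃■■┃                     25┃    ┃        
┃■■┃┌───┬───┬───┬───┐      ┃    ┃        
┃■■┃│ 7 │ 8 │ 9 │ ÷ │      ┃    ┃        
┃■■┃├───┼───┼───┼───┤      ┃    ┃        
┃■■┃│ 4 │ 5 │ 6 │ × │      ┃    ┃        
┃■■┃├───┼───┼───┼───┤      ┃    ┃        
┃■■┃│ 1 │ 2 │ 3 │ - │      ┃    ┃        
┃■■┃├───┼───┼───┼───┤      ┃    ┃        
┃  ┃│ 0 │ . │ = │ + │      ┃    ┃        
┃  ┃├───┼───┼───┼───┤      ┃    ┃        
┃  ┃│ C │ MC│ MR│ M+│      ┃    ┃        
┗━━┃└───┴───┴───┴───┘      ┃━━━━┛        
   ┗━━━━━━━━━━━━━━━━━━━━━━━┛             
                                         
                                         


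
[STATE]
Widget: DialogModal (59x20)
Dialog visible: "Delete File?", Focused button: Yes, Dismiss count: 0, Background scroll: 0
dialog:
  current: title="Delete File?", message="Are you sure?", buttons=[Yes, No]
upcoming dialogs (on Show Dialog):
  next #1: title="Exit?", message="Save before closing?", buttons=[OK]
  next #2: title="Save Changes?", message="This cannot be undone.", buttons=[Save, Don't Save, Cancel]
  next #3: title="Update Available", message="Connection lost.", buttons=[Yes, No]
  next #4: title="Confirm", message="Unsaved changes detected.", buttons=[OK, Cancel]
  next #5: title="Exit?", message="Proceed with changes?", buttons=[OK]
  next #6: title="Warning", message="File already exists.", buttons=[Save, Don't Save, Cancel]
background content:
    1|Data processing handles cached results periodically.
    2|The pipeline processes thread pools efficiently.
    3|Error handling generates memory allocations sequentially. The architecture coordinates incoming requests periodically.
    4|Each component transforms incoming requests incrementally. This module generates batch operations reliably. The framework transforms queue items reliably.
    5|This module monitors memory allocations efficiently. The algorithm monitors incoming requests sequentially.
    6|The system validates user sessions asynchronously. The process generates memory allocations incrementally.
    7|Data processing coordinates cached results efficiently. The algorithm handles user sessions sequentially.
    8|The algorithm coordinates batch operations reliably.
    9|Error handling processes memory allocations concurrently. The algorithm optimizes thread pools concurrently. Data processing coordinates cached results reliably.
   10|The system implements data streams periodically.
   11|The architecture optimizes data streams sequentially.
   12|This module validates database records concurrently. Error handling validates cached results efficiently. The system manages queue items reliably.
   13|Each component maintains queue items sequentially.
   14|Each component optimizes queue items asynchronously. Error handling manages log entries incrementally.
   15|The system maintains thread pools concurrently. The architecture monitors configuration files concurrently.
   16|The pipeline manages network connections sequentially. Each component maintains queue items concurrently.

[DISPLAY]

Data processing handles cached results periodically.       
The pipeline processes thread pools efficiently.           
Error handling generates memory allocations sequentially. T
Each component transforms incoming requests incrementally. 
This module monitors memory allocations efficiently. The al
The system validates user sessions asynchronously. The proc
Data processing coordinates cached results efficiently. The
The algorithm coordin┌───────────────┐ions reliably.       
Error handling proces│  Delete File? │tions concurrently. T
The system implements│ Are you sure? │iodically.           
The architecture opti│   [Yes]  No   │s sequentially.      
This module validates└───────────────┘ concurrently. Error 
Each component maintains queue items sequentially.         
Each component optimizes queue items asynchronously. Error 
The system maintains thread pools concurrently. The archite
The pipeline manages network connections sequentially. Each
                                                           
                                                           
                                                           
                                                           


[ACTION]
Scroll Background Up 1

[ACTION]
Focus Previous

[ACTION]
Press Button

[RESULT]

Data processing handles cached results periodically.       
The pipeline processes thread pools efficiently.           
Error handling generates memory allocations sequentially. T
Each component transforms incoming requests incrementally. 
This module monitors memory allocations efficiently. The al
The system validates user sessions asynchronously. The proc
Data processing coordinates cached results efficiently. The
The algorithm coordinates batch operations reliably.       
Error handling processes memory allocations concurrently. T
The system implements data streams periodically.           
The architecture optimizes data streams sequentially.      
This module validates database records concurrently. Error 
Each component maintains queue items sequentially.         
Each component optimizes queue items asynchronously. Error 
The system maintains thread pools concurrently. The archite
The pipeline manages network connections sequentially. Each
                                                           
                                                           
                                                           
                                                           


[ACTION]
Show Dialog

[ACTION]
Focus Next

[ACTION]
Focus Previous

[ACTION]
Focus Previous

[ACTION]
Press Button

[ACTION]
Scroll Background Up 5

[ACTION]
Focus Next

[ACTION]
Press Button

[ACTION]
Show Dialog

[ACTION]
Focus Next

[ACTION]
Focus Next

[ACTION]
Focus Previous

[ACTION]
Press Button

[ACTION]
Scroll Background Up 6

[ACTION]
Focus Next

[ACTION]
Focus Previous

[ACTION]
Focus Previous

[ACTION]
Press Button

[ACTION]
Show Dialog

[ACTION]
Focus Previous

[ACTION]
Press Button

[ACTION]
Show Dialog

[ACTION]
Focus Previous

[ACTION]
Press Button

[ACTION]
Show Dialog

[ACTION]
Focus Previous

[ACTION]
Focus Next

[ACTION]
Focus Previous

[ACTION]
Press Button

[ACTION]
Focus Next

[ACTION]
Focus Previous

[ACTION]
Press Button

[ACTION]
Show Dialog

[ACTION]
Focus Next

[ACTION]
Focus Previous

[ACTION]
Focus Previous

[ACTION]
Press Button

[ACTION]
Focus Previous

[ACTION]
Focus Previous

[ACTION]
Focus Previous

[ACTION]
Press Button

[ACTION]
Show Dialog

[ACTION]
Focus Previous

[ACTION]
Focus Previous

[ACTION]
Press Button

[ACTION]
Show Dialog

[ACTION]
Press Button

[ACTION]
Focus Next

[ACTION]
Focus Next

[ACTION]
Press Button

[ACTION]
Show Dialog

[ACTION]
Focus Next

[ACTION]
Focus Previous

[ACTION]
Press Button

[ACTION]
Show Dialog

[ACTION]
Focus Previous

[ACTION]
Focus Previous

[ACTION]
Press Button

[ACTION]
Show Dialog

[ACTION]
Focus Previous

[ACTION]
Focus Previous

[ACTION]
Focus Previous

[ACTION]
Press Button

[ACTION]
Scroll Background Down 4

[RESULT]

This module monitors memory allocations efficiently. The al
The system validates user sessions asynchronously. The proc
Data processing coordinates cached results efficiently. The
The algorithm coordinates batch operations reliably.       
Error handling processes memory allocations concurrently. T
The system implements data streams periodically.           
The architecture optimizes data streams sequentially.      
This module validates database records concurrently. Error 
Each component maintains queue items sequentially.         
Each component optimizes queue items asynchronously. Error 
The system maintains thread pools concurrently. The archite
The pipeline manages network connections sequentially. Each
                                                           
                                                           
                                                           
                                                           
                                                           
                                                           
                                                           
                                                           


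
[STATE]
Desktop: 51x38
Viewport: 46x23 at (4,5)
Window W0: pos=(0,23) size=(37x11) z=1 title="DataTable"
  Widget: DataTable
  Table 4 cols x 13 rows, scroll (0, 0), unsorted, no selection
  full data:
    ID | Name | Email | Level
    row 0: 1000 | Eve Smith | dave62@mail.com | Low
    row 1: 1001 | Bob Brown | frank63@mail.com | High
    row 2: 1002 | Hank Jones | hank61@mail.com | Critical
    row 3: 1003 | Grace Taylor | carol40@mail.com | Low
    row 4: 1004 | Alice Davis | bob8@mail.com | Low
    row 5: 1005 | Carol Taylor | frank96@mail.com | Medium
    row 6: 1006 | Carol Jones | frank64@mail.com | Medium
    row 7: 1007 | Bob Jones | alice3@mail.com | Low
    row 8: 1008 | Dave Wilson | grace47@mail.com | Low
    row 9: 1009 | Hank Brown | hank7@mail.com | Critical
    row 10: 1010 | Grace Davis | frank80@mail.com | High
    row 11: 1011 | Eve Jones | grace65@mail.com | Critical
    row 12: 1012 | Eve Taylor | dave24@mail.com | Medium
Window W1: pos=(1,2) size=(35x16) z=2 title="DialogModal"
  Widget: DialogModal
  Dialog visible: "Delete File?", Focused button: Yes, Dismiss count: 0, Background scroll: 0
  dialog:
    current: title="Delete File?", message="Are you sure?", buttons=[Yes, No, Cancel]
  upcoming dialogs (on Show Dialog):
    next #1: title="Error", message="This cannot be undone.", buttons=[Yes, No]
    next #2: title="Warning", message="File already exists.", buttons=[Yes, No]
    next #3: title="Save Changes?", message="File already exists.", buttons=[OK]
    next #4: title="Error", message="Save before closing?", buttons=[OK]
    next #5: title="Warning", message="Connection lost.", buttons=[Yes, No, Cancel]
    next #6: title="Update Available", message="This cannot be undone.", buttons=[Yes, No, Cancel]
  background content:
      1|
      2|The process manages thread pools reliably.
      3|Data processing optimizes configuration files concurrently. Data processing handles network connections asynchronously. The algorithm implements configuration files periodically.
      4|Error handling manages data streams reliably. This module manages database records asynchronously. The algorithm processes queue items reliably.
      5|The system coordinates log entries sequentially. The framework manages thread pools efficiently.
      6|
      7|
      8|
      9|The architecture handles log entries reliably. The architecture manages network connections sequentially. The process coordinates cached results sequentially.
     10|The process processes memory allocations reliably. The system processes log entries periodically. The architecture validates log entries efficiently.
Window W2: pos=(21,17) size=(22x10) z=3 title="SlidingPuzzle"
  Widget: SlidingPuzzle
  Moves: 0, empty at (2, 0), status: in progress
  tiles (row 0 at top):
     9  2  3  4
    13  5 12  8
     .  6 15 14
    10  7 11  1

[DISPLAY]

                               ┃              
e process manages thread pools ┃              
ta processing optimizes configu┃              
ror┌─────────────────────┐strea┃              
e s│     Delete File?    │ntrie┃              
   │    Are you sure?    │     ┃              
   │ [Yes]  No   Cancel  │     ┃              
   └─────────────────────┘     ┃              
e architecture handles log entr┃              
e process processes memory allo┃              
                               ┃              
                               ┃              
━━━━━━━━━━━━━━━━━┏━━━━━━━━━━━━━━━━━━━━┓       
                 ┃ SlidingPuzzle      ┃       
                 ┠────────────────────┨       
                 ┃┌────┬────┬────┬────┃       
                 ┃│  9 │  2 │  3 │  4 ┃       
                 ┃├────┼────┼────┼────┃       
━━━━━━━━━━━━━━━━━┃│ 13 │  5 │ 12 │  8 ┃       
taTable          ┃├────┼────┼────┼────┃       
─────────────────┃│    │  6 │ 15 │ 14 ┃       
 │Name        │Em┗━━━━━━━━━━━━━━━━━━━━┛       
─┼────────────┼────────────────┼┃             


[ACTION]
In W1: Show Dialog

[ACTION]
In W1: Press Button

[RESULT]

                               ┃              
e process manages thread pools ┃              
ta processing optimizes configu┃              
ror handling manages data strea┃              
e system coordinates log entrie┃              
                               ┃              
                               ┃              
                               ┃              
e architecture handles log entr┃              
e process processes memory allo┃              
                               ┃              
                               ┃              
━━━━━━━━━━━━━━━━━┏━━━━━━━━━━━━━━━━━━━━┓       
                 ┃ SlidingPuzzle      ┃       
                 ┠────────────────────┨       
                 ┃┌────┬────┬────┬────┃       
                 ┃│  9 │  2 │  3 │  4 ┃       
                 ┃├────┼────┼────┼────┃       
━━━━━━━━━━━━━━━━━┃│ 13 │  5 │ 12 │  8 ┃       
taTable          ┃├────┼────┼────┼────┃       
─────────────────┃│    │  6 │ 15 │ 14 ┃       
 │Name        │Em┗━━━━━━━━━━━━━━━━━━━━┛       
─┼────────────┼────────────────┼┃             


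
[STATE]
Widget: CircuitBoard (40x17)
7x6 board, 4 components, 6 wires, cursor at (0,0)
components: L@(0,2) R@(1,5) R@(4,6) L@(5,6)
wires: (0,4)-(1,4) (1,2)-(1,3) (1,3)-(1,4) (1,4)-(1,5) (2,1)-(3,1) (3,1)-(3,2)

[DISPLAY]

   0 1 2 3 4 5 6                        
0  [.]      L       ·                   
                    │                   
1           · ─ · ─ · ─ R               
                                        
2       ·                               
        │                               
3       · ─ ·                           
                                        
4                           R           
                                        
5                           L           
Cursor: (0,0)                           
                                        
                                        
                                        
                                        


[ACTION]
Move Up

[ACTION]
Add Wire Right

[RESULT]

   0 1 2 3 4 5 6                        
0  [.]─ ·   L       ·                   
                    │                   
1           · ─ · ─ · ─ R               
                                        
2       ·                               
        │                               
3       · ─ ·                           
                                        
4                           R           
                                        
5                           L           
Cursor: (0,0)                           
                                        
                                        
                                        
                                        


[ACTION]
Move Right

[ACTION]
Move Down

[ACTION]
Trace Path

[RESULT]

   0 1 2 3 4 5 6                        
0   · ─ ·   L       ·                   
                    │                   
1      [.]  · ─ · ─ · ─ R               
                                        
2       ·                               
        │                               
3       · ─ ·                           
                                        
4                           R           
                                        
5                           L           
Cursor: (1,1)  Trace: No connections    
                                        
                                        
                                        
                                        


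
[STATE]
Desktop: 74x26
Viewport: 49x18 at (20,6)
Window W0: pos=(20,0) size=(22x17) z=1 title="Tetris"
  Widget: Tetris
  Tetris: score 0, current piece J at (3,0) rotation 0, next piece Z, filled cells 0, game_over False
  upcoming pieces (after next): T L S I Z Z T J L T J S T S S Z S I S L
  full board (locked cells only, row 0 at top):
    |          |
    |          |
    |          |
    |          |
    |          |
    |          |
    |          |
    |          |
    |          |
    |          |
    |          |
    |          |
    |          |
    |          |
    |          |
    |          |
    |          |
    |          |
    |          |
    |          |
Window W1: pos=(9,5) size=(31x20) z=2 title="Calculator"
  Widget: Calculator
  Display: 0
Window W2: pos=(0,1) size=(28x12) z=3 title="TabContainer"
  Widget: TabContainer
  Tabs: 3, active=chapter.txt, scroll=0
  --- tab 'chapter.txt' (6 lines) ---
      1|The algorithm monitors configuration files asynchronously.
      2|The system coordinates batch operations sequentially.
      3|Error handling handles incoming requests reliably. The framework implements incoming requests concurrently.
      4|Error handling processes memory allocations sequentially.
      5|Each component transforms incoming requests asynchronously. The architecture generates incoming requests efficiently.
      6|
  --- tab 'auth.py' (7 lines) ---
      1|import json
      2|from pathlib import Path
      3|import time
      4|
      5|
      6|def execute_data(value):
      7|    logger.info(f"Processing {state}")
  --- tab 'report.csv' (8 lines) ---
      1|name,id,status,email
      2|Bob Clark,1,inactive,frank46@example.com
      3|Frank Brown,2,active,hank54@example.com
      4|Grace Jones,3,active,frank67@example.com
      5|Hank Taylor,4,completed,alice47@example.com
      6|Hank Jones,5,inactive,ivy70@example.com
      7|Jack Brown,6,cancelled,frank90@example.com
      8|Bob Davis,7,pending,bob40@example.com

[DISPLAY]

ors con┃           ┃ ┃                           
tes bat┃───────────┨ ┃                           
les inc┃          0┃ ┃                           
esses m┃           ┃ ┃                           
sforms ┃           ┃ ┃                           
       ┃           ┃ ┃                           
━━━━━━━┛           ┃ ┃                           
──┼───┤            ┃ ┃                           
3 │ - │            ┃ ┃                           
──┼───┤            ┃ ┃                           
= │ + │            ┃━┛                           
──┼───┤            ┃                             
MR│ M+│            ┃                             
──┴───┘            ┃                             
                   ┃                             
                   ┃                             
                   ┃                             
                   ┃                             


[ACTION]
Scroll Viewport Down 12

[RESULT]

les inc┃          0┃ ┃                           
esses m┃           ┃ ┃                           
sforms ┃           ┃ ┃                           
       ┃           ┃ ┃                           
━━━━━━━┛           ┃ ┃                           
──┼───┤            ┃ ┃                           
3 │ - │            ┃ ┃                           
──┼───┤            ┃ ┃                           
= │ + │            ┃━┛                           
──┼───┤            ┃                             
MR│ M+│            ┃                             
──┴───┘            ┃                             
                   ┃                             
                   ┃                             
                   ┃                             
                   ┃                             
━━━━━━━━━━━━━━━━━━━┛                             
                                                 


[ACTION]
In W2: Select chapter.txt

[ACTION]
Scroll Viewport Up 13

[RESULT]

┏━━━━━━━━━━━━━━━━━━━━┓                           
━━━━━━━┓             ┃                           
       ┃─────────────┨                           
───────┨   │Next:    ┃                           
.py │ r┃   │▓▓       ┃                           
───────┃━━━━━━━━━━━┓ ┃                           
ors con┃           ┃ ┃                           
tes bat┃───────────┨ ┃                           
les inc┃          0┃ ┃                           
esses m┃           ┃ ┃                           
sforms ┃           ┃ ┃                           
       ┃           ┃ ┃                           
━━━━━━━┛           ┃ ┃                           
──┼───┤            ┃ ┃                           
3 │ - │            ┃ ┃                           
──┼───┤            ┃ ┃                           
= │ + │            ┃━┛                           
──┼───┤            ┃                             


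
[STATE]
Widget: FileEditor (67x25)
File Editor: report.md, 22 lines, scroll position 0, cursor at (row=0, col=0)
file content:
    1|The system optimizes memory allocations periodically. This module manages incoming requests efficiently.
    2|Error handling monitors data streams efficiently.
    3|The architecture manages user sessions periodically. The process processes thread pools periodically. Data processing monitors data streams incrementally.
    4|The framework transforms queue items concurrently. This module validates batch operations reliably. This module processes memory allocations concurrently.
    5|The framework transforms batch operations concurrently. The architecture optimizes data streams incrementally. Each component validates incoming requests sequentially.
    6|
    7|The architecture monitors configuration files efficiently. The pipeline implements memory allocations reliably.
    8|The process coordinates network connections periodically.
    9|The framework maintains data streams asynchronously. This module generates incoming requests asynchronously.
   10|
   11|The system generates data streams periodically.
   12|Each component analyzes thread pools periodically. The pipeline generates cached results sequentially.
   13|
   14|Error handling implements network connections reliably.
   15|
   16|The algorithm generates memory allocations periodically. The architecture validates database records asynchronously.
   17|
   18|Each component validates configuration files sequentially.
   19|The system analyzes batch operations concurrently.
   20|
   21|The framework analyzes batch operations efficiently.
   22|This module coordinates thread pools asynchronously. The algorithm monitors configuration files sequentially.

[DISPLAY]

█he system optimizes memory allocations periodically. This module ▲
Error handling monitors data streams efficiently.                 █
The architecture manages user sessions periodically. The process p░
The framework transforms queue items concurrently. This module val░
The framework transforms batch operations concurrently. The archit░
                                                                  ░
The architecture monitors configuration files efficiently. The pip░
The process coordinates network connections periodically.         ░
The framework maintains data streams asynchronously. This module g░
                                                                  ░
The system generates data streams periodically.                   ░
Each component analyzes thread pools periodically. The pipeline ge░
                                                                  ░
Error handling implements network connections reliably.           ░
                                                                  ░
The algorithm generates memory allocations periodically. The archi░
                                                                  ░
Each component validates configuration files sequentially.        ░
The system analyzes batch operations concurrently.                ░
                                                                  ░
The framework analyzes batch operations efficiently.              ░
This module coordinates thread pools asynchronously. The algorithm░
                                                                  ░
                                                                  ░
                                                                  ▼


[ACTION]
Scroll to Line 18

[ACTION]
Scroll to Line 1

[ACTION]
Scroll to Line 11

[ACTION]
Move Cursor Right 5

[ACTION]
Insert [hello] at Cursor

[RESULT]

The shello█stem optimizes memory allocations periodically. This mo▲
Error handling monitors data streams efficiently.                 █
The architecture manages user sessions periodically. The process p░
The framework transforms queue items concurrently. This module val░
The framework transforms batch operations concurrently. The archit░
                                                                  ░
The architecture monitors configuration files efficiently. The pip░
The process coordinates network connections periodically.         ░
The framework maintains data streams asynchronously. This module g░
                                                                  ░
The system generates data streams periodically.                   ░
Each component analyzes thread pools periodically. The pipeline ge░
                                                                  ░
Error handling implements network connections reliably.           ░
                                                                  ░
The algorithm generates memory allocations periodically. The archi░
                                                                  ░
Each component validates configuration files sequentially.        ░
The system analyzes batch operations concurrently.                ░
                                                                  ░
The framework analyzes batch operations efficiently.              ░
This module coordinates thread pools asynchronously. The algorithm░
                                                                  ░
                                                                  ░
                                                                  ▼


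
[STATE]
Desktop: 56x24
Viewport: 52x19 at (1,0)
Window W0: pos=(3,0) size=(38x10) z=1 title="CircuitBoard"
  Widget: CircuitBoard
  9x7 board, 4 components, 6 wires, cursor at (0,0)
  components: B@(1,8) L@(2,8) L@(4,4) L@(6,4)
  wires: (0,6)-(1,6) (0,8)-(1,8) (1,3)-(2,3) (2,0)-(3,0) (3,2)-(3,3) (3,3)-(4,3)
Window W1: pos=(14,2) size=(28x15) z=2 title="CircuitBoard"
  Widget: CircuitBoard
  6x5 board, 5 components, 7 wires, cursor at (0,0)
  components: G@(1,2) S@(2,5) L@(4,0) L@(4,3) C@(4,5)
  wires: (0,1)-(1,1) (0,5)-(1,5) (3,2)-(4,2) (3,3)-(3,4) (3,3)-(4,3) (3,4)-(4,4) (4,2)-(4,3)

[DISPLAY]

  ┏━━━━━━━━━━━━━━━━━━━━━━━━━━━━━━━━━━━━┓            
  ┃ CircuitBoard                       ┃            
  ┠──────────┏━━━━━━━━━━━━━━━━━━━━━━━━━━┓           
  ┃   0 1 2 3┃ CircuitBoard             ┃           
  ┃0  [.]    ┠──────────────────────────┨           
  ┃          ┃   0 1 2 3 4 5            ┃           
  ┃1         ┃0  [.]  ·               · ┃           
  ┃          ┃        │               │ ┃           
  ┃2   ·     ┃1       ·   G           · ┃           
  ┗━━━━━━━━━━┃                          ┃           
             ┃2                       S ┃           
             ┃                          ┃           
             ┃3           ·   · ─ ·     ┃           
             ┃            │   │   │     ┃           
             ┃4   L       · ─ L   ·   C ┃           
             ┃Cursor: (0,0)             ┃           
             ┗━━━━━━━━━━━━━━━━━━━━━━━━━━┛           
                                                    
                                                    


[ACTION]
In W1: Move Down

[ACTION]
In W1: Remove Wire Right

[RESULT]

  ┏━━━━━━━━━━━━━━━━━━━━━━━━━━━━━━━━━━━━┓            
  ┃ CircuitBoard                       ┃            
  ┠──────────┏━━━━━━━━━━━━━━━━━━━━━━━━━━┓           
  ┃   0 1 2 3┃ CircuitBoard             ┃           
  ┃0  [.]    ┠──────────────────────────┨           
  ┃          ┃   0 1 2 3 4 5            ┃           
  ┃1         ┃0       ·               · ┃           
  ┃          ┃        │               │ ┃           
  ┃2   ·     ┃1  [.]  ·   G           · ┃           
  ┗━━━━━━━━━━┃                          ┃           
             ┃2                       S ┃           
             ┃                          ┃           
             ┃3           ·   · ─ ·     ┃           
             ┃            │   │   │     ┃           
             ┃4   L       · ─ L   ·   C ┃           
             ┃Cursor: (1,0)             ┃           
             ┗━━━━━━━━━━━━━━━━━━━━━━━━━━┛           
                                                    
                                                    


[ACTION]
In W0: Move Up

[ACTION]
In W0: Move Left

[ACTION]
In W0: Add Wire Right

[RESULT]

  ┏━━━━━━━━━━━━━━━━━━━━━━━━━━━━━━━━━━━━┓            
  ┃ CircuitBoard                       ┃            
  ┠──────────┏━━━━━━━━━━━━━━━━━━━━━━━━━━┓           
  ┃   0 1 2 3┃ CircuitBoard             ┃           
  ┃0  [.]─ · ┠──────────────────────────┨           
  ┃          ┃   0 1 2 3 4 5            ┃           
  ┃1         ┃0       ·               · ┃           
  ┃          ┃        │               │ ┃           
  ┃2   ·     ┃1  [.]  ·   G           · ┃           
  ┗━━━━━━━━━━┃                          ┃           
             ┃2                       S ┃           
             ┃                          ┃           
             ┃3           ·   · ─ ·     ┃           
             ┃            │   │   │     ┃           
             ┃4   L       · ─ L   ·   C ┃           
             ┃Cursor: (1,0)             ┃           
             ┗━━━━━━━━━━━━━━━━━━━━━━━━━━┛           
                                                    
                                                    


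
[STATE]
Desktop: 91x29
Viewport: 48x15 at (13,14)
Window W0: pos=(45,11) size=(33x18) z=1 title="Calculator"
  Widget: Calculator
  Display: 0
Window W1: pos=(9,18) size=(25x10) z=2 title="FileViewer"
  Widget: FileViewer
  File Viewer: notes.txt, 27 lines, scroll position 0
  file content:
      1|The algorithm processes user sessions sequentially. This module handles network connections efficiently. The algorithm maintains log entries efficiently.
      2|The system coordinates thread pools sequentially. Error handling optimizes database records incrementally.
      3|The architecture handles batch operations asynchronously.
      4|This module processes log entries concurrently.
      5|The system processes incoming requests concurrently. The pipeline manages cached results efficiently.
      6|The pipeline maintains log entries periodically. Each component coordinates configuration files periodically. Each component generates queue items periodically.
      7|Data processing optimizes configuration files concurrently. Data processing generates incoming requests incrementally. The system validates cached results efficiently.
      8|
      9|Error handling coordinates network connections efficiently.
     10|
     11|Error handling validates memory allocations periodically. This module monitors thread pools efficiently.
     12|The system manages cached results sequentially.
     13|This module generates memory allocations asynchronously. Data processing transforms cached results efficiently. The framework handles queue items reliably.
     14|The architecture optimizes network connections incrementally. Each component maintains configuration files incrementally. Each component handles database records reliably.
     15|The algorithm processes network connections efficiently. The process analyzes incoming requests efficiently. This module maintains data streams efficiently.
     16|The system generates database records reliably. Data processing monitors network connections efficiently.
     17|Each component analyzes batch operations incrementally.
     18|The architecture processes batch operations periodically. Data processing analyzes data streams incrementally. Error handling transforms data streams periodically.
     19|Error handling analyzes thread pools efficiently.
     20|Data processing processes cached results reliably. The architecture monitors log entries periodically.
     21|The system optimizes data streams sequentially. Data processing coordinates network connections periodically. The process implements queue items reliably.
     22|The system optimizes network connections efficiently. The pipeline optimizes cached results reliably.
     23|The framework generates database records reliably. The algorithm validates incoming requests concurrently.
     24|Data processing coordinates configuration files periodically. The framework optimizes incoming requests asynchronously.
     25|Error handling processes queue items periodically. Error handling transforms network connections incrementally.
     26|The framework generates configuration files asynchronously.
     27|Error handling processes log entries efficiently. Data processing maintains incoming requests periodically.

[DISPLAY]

                                ┃               
                                ┃┌───┬───┬───┬──
                                ┃│ 7 │ 8 │ 9 │ ÷
                                ┃├───┼───┼───┼──
━━━━━━━━━━━━━━━━━━━━┓           ┃│ 4 │ 5 │ 6 │ ×
leViewer            ┃           ┃├───┼───┼───┼──
────────────────────┨           ┃│ 1 │ 2 │ 3 │ -
 algorithm processe▲┃           ┃├───┼───┼───┼──
 system coordinates█┃           ┃│ 0 │ . │ = │ +
 architecture handl░┃           ┃├───┼───┼───┼──
s module processes ░┃           ┃│ C │ MC│ MR│ M
 system processes i░┃           ┃└───┴───┴───┴──
 pipeline maintains▼┃           ┃               
━━━━━━━━━━━━━━━━━━━━┛           ┃               
                                ┗━━━━━━━━━━━━━━━


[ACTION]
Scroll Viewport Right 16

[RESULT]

                ┃                              0
                ┃┌───┬───┬───┬───┐              
                ┃│ 7 │ 8 │ 9 │ ÷ │              
                ┃├───┼───┼───┼───┤              
━━━━┓           ┃│ 4 │ 5 │ 6 │ × │              
    ┃           ┃├───┼───┼───┼───┤              
────┨           ┃│ 1 │ 2 │ 3 │ - │              
sse▲┃           ┃├───┼───┼───┼───┤              
tes█┃           ┃│ 0 │ . │ = │ + │              
ndl░┃           ┃├───┼───┼───┼───┤              
es ░┃           ┃│ C │ MC│ MR│ M+│              
s i░┃           ┃└───┴───┴───┴───┘              
ins▼┃           ┃                               
━━━━┛           ┃                               
                ┗━━━━━━━━━━━━━━━━━━━━━━━━━━━━━━━


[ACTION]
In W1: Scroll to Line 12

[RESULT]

                ┃                              0
                ┃┌───┬───┬───┬───┐              
                ┃│ 7 │ 8 │ 9 │ ÷ │              
                ┃├───┼───┼───┼───┤              
━━━━┓           ┃│ 4 │ 5 │ 6 │ × │              
    ┃           ┃├───┼───┼───┼───┤              
────┨           ┃│ 1 │ 2 │ 3 │ - │              
cac▲┃           ┃├───┼───┼───┼───┤              
es ░┃           ┃│ 0 │ . │ = │ + │              
tim░┃           ┃├───┼───┼───┼───┤              
sse█┃           ┃│ C │ MC│ MR│ M+│              
s d░┃           ┃└───┴───┴───┴───┘              
yze▼┃           ┃                               
━━━━┛           ┃                               
                ┗━━━━━━━━━━━━━━━━━━━━━━━━━━━━━━━


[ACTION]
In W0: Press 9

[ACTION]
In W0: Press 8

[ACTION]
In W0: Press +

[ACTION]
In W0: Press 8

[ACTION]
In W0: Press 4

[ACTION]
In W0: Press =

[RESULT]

                ┃                            182
                ┃┌───┬───┬───┬───┐              
                ┃│ 7 │ 8 │ 9 │ ÷ │              
                ┃├───┼───┼───┼───┤              
━━━━┓           ┃│ 4 │ 5 │ 6 │ × │              
    ┃           ┃├───┼───┼───┼───┤              
────┨           ┃│ 1 │ 2 │ 3 │ - │              
cac▲┃           ┃├───┼───┼───┼───┤              
es ░┃           ┃│ 0 │ . │ = │ + │              
tim░┃           ┃├───┼───┼───┼───┤              
sse█┃           ┃│ C │ MC│ MR│ M+│              
s d░┃           ┃└───┴───┴───┴───┘              
yze▼┃           ┃                               
━━━━┛           ┃                               
                ┗━━━━━━━━━━━━━━━━━━━━━━━━━━━━━━━
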